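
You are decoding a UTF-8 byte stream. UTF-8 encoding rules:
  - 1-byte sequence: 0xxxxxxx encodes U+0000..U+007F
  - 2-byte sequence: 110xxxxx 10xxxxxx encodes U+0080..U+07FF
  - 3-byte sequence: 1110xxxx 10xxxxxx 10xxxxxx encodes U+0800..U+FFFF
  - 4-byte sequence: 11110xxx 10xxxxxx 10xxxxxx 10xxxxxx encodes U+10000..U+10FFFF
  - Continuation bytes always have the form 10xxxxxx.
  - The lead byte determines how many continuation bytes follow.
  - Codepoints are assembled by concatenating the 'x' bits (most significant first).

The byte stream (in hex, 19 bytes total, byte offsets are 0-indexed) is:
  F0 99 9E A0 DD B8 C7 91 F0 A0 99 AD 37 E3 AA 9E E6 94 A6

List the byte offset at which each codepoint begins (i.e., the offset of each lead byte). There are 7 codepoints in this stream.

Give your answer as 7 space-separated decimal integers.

Byte[0]=F0: 4-byte lead, need 3 cont bytes. acc=0x0
Byte[1]=99: continuation. acc=(acc<<6)|0x19=0x19
Byte[2]=9E: continuation. acc=(acc<<6)|0x1E=0x65E
Byte[3]=A0: continuation. acc=(acc<<6)|0x20=0x197A0
Completed: cp=U+197A0 (starts at byte 0)
Byte[4]=DD: 2-byte lead, need 1 cont bytes. acc=0x1D
Byte[5]=B8: continuation. acc=(acc<<6)|0x38=0x778
Completed: cp=U+0778 (starts at byte 4)
Byte[6]=C7: 2-byte lead, need 1 cont bytes. acc=0x7
Byte[7]=91: continuation. acc=(acc<<6)|0x11=0x1D1
Completed: cp=U+01D1 (starts at byte 6)
Byte[8]=F0: 4-byte lead, need 3 cont bytes. acc=0x0
Byte[9]=A0: continuation. acc=(acc<<6)|0x20=0x20
Byte[10]=99: continuation. acc=(acc<<6)|0x19=0x819
Byte[11]=AD: continuation. acc=(acc<<6)|0x2D=0x2066D
Completed: cp=U+2066D (starts at byte 8)
Byte[12]=37: 1-byte ASCII. cp=U+0037
Byte[13]=E3: 3-byte lead, need 2 cont bytes. acc=0x3
Byte[14]=AA: continuation. acc=(acc<<6)|0x2A=0xEA
Byte[15]=9E: continuation. acc=(acc<<6)|0x1E=0x3A9E
Completed: cp=U+3A9E (starts at byte 13)
Byte[16]=E6: 3-byte lead, need 2 cont bytes. acc=0x6
Byte[17]=94: continuation. acc=(acc<<6)|0x14=0x194
Byte[18]=A6: continuation. acc=(acc<<6)|0x26=0x6526
Completed: cp=U+6526 (starts at byte 16)

Answer: 0 4 6 8 12 13 16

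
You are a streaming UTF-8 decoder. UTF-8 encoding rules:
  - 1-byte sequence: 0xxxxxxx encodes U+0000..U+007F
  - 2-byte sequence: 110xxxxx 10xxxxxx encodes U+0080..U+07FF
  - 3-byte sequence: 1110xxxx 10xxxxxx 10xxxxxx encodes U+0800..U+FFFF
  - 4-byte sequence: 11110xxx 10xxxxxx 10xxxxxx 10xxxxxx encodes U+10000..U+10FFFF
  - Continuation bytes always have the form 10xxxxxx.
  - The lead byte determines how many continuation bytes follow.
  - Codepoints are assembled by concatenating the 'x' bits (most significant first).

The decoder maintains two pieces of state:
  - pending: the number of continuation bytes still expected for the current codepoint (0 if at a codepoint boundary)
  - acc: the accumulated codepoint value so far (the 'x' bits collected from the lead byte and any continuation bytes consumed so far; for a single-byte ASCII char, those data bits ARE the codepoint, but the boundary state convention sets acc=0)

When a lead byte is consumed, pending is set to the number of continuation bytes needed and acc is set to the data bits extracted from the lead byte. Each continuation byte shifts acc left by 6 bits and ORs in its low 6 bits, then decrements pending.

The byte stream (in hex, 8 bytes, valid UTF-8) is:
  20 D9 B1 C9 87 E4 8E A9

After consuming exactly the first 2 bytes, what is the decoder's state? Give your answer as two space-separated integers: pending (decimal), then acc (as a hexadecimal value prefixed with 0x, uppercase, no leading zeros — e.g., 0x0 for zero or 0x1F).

Byte[0]=20: 1-byte. pending=0, acc=0x0
Byte[1]=D9: 2-byte lead. pending=1, acc=0x19

Answer: 1 0x19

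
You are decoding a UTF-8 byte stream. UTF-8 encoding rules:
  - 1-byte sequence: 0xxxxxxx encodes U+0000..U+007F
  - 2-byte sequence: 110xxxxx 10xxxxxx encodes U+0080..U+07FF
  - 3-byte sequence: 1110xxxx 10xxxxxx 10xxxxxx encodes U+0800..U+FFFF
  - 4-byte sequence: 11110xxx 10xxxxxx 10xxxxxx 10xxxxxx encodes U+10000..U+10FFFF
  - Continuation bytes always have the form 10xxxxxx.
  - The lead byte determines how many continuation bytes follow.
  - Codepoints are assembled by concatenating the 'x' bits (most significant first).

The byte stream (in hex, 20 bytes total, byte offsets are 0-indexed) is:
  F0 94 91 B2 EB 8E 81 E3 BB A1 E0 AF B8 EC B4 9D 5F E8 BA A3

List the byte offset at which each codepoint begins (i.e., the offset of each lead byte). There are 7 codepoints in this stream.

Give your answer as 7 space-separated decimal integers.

Byte[0]=F0: 4-byte lead, need 3 cont bytes. acc=0x0
Byte[1]=94: continuation. acc=(acc<<6)|0x14=0x14
Byte[2]=91: continuation. acc=(acc<<6)|0x11=0x511
Byte[3]=B2: continuation. acc=(acc<<6)|0x32=0x14472
Completed: cp=U+14472 (starts at byte 0)
Byte[4]=EB: 3-byte lead, need 2 cont bytes. acc=0xB
Byte[5]=8E: continuation. acc=(acc<<6)|0x0E=0x2CE
Byte[6]=81: continuation. acc=(acc<<6)|0x01=0xB381
Completed: cp=U+B381 (starts at byte 4)
Byte[7]=E3: 3-byte lead, need 2 cont bytes. acc=0x3
Byte[8]=BB: continuation. acc=(acc<<6)|0x3B=0xFB
Byte[9]=A1: continuation. acc=(acc<<6)|0x21=0x3EE1
Completed: cp=U+3EE1 (starts at byte 7)
Byte[10]=E0: 3-byte lead, need 2 cont bytes. acc=0x0
Byte[11]=AF: continuation. acc=(acc<<6)|0x2F=0x2F
Byte[12]=B8: continuation. acc=(acc<<6)|0x38=0xBF8
Completed: cp=U+0BF8 (starts at byte 10)
Byte[13]=EC: 3-byte lead, need 2 cont bytes. acc=0xC
Byte[14]=B4: continuation. acc=(acc<<6)|0x34=0x334
Byte[15]=9D: continuation. acc=(acc<<6)|0x1D=0xCD1D
Completed: cp=U+CD1D (starts at byte 13)
Byte[16]=5F: 1-byte ASCII. cp=U+005F
Byte[17]=E8: 3-byte lead, need 2 cont bytes. acc=0x8
Byte[18]=BA: continuation. acc=(acc<<6)|0x3A=0x23A
Byte[19]=A3: continuation. acc=(acc<<6)|0x23=0x8EA3
Completed: cp=U+8EA3 (starts at byte 17)

Answer: 0 4 7 10 13 16 17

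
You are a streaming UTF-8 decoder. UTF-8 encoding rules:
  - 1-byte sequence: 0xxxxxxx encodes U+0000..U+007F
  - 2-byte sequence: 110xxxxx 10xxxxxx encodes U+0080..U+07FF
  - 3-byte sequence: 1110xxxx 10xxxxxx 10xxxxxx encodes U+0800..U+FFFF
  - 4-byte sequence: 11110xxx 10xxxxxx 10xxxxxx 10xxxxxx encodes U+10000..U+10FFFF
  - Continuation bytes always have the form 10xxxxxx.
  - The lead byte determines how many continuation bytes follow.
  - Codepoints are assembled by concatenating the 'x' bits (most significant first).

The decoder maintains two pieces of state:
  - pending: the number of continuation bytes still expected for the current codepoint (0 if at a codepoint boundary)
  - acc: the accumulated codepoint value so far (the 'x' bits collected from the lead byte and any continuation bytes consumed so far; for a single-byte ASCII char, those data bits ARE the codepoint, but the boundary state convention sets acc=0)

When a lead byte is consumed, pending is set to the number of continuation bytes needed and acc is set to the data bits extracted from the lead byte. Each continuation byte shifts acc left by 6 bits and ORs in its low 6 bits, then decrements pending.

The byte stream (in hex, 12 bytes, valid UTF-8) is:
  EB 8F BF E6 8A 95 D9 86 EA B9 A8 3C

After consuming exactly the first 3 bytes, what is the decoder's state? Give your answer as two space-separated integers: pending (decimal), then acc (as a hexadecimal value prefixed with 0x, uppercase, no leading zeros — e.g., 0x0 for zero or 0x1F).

Answer: 0 0xB3FF

Derivation:
Byte[0]=EB: 3-byte lead. pending=2, acc=0xB
Byte[1]=8F: continuation. acc=(acc<<6)|0x0F=0x2CF, pending=1
Byte[2]=BF: continuation. acc=(acc<<6)|0x3F=0xB3FF, pending=0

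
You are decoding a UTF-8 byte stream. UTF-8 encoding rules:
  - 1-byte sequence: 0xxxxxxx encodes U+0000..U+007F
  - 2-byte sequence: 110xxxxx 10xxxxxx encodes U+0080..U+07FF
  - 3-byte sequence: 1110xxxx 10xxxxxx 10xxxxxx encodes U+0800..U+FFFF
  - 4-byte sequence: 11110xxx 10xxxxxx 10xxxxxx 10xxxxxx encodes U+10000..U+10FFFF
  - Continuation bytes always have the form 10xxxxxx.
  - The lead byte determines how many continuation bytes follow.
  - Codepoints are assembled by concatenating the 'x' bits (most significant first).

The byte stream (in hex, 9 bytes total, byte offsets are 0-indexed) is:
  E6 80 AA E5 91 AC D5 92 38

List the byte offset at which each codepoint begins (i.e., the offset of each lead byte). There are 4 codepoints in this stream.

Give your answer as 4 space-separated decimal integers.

Answer: 0 3 6 8

Derivation:
Byte[0]=E6: 3-byte lead, need 2 cont bytes. acc=0x6
Byte[1]=80: continuation. acc=(acc<<6)|0x00=0x180
Byte[2]=AA: continuation. acc=(acc<<6)|0x2A=0x602A
Completed: cp=U+602A (starts at byte 0)
Byte[3]=E5: 3-byte lead, need 2 cont bytes. acc=0x5
Byte[4]=91: continuation. acc=(acc<<6)|0x11=0x151
Byte[5]=AC: continuation. acc=(acc<<6)|0x2C=0x546C
Completed: cp=U+546C (starts at byte 3)
Byte[6]=D5: 2-byte lead, need 1 cont bytes. acc=0x15
Byte[7]=92: continuation. acc=(acc<<6)|0x12=0x552
Completed: cp=U+0552 (starts at byte 6)
Byte[8]=38: 1-byte ASCII. cp=U+0038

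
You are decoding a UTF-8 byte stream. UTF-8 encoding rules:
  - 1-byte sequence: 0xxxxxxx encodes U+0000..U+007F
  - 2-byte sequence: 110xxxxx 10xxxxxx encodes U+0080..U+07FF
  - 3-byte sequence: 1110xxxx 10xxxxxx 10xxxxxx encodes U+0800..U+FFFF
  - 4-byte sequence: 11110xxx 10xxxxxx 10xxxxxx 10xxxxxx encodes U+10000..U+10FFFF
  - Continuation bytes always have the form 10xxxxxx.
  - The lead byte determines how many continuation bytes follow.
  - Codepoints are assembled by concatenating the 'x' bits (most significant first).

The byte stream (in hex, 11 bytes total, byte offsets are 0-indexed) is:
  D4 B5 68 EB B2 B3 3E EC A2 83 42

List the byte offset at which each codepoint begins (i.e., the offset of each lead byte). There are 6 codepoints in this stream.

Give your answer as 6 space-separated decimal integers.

Byte[0]=D4: 2-byte lead, need 1 cont bytes. acc=0x14
Byte[1]=B5: continuation. acc=(acc<<6)|0x35=0x535
Completed: cp=U+0535 (starts at byte 0)
Byte[2]=68: 1-byte ASCII. cp=U+0068
Byte[3]=EB: 3-byte lead, need 2 cont bytes. acc=0xB
Byte[4]=B2: continuation. acc=(acc<<6)|0x32=0x2F2
Byte[5]=B3: continuation. acc=(acc<<6)|0x33=0xBCB3
Completed: cp=U+BCB3 (starts at byte 3)
Byte[6]=3E: 1-byte ASCII. cp=U+003E
Byte[7]=EC: 3-byte lead, need 2 cont bytes. acc=0xC
Byte[8]=A2: continuation. acc=(acc<<6)|0x22=0x322
Byte[9]=83: continuation. acc=(acc<<6)|0x03=0xC883
Completed: cp=U+C883 (starts at byte 7)
Byte[10]=42: 1-byte ASCII. cp=U+0042

Answer: 0 2 3 6 7 10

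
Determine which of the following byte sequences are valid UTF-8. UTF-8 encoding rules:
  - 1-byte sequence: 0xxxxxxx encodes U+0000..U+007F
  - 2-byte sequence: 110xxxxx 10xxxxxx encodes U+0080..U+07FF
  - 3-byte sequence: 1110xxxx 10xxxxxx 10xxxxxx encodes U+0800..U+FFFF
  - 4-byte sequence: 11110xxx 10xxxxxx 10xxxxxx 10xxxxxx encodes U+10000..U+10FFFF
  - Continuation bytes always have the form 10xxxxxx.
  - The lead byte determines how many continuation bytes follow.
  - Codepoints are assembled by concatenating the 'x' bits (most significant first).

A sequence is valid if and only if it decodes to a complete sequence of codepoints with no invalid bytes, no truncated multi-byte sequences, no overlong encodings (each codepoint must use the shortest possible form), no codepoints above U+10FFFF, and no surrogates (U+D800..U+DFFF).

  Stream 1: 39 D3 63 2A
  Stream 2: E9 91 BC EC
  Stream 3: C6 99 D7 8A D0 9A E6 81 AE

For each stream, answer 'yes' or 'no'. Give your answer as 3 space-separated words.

Stream 1: error at byte offset 2. INVALID
Stream 2: error at byte offset 4. INVALID
Stream 3: decodes cleanly. VALID

Answer: no no yes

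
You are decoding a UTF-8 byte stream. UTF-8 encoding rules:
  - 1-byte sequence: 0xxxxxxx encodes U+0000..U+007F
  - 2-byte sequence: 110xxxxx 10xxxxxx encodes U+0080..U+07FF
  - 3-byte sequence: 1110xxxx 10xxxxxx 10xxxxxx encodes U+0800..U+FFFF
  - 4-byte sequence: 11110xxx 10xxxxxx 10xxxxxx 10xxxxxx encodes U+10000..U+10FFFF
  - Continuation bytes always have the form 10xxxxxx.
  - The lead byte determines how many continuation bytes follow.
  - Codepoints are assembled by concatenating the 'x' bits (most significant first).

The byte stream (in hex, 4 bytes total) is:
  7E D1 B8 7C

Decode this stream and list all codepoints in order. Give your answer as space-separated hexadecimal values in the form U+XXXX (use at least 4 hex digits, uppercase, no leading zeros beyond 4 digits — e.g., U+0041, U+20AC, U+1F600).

Byte[0]=7E: 1-byte ASCII. cp=U+007E
Byte[1]=D1: 2-byte lead, need 1 cont bytes. acc=0x11
Byte[2]=B8: continuation. acc=(acc<<6)|0x38=0x478
Completed: cp=U+0478 (starts at byte 1)
Byte[3]=7C: 1-byte ASCII. cp=U+007C

Answer: U+007E U+0478 U+007C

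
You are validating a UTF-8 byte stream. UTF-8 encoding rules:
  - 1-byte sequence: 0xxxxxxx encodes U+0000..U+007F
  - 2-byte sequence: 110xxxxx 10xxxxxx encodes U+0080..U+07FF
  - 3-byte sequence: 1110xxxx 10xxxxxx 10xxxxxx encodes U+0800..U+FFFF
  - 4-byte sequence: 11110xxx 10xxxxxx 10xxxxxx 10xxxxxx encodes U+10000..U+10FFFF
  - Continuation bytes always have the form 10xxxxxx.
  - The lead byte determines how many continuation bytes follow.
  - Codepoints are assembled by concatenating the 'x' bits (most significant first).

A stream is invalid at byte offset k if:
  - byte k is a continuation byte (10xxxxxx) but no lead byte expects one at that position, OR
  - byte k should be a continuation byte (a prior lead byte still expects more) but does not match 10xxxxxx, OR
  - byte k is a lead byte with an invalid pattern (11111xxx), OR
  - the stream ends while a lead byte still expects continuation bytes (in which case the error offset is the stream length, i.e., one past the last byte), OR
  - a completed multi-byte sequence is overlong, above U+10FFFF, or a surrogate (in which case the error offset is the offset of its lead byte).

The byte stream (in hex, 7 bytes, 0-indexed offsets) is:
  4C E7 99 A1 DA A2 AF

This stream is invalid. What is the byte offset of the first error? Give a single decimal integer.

Answer: 6

Derivation:
Byte[0]=4C: 1-byte ASCII. cp=U+004C
Byte[1]=E7: 3-byte lead, need 2 cont bytes. acc=0x7
Byte[2]=99: continuation. acc=(acc<<6)|0x19=0x1D9
Byte[3]=A1: continuation. acc=(acc<<6)|0x21=0x7661
Completed: cp=U+7661 (starts at byte 1)
Byte[4]=DA: 2-byte lead, need 1 cont bytes. acc=0x1A
Byte[5]=A2: continuation. acc=(acc<<6)|0x22=0x6A2
Completed: cp=U+06A2 (starts at byte 4)
Byte[6]=AF: INVALID lead byte (not 0xxx/110x/1110/11110)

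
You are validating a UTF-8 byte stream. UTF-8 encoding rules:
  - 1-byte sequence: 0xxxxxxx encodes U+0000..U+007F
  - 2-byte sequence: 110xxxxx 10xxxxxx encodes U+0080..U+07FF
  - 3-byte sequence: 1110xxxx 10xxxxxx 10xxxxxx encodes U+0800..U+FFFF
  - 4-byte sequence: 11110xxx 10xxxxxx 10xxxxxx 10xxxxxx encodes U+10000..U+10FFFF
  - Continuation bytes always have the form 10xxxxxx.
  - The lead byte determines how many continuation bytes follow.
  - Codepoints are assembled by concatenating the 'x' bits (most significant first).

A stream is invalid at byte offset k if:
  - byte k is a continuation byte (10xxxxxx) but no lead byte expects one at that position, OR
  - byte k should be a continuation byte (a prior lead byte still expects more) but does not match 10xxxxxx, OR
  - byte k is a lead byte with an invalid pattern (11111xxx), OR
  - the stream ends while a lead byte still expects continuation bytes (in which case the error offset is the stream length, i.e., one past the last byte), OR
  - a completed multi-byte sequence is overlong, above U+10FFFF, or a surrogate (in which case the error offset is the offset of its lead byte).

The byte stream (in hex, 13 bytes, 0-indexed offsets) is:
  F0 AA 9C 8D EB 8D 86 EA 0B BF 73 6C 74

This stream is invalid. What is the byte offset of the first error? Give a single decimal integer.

Answer: 8

Derivation:
Byte[0]=F0: 4-byte lead, need 3 cont bytes. acc=0x0
Byte[1]=AA: continuation. acc=(acc<<6)|0x2A=0x2A
Byte[2]=9C: continuation. acc=(acc<<6)|0x1C=0xA9C
Byte[3]=8D: continuation. acc=(acc<<6)|0x0D=0x2A70D
Completed: cp=U+2A70D (starts at byte 0)
Byte[4]=EB: 3-byte lead, need 2 cont bytes. acc=0xB
Byte[5]=8D: continuation. acc=(acc<<6)|0x0D=0x2CD
Byte[6]=86: continuation. acc=(acc<<6)|0x06=0xB346
Completed: cp=U+B346 (starts at byte 4)
Byte[7]=EA: 3-byte lead, need 2 cont bytes. acc=0xA
Byte[8]=0B: expected 10xxxxxx continuation. INVALID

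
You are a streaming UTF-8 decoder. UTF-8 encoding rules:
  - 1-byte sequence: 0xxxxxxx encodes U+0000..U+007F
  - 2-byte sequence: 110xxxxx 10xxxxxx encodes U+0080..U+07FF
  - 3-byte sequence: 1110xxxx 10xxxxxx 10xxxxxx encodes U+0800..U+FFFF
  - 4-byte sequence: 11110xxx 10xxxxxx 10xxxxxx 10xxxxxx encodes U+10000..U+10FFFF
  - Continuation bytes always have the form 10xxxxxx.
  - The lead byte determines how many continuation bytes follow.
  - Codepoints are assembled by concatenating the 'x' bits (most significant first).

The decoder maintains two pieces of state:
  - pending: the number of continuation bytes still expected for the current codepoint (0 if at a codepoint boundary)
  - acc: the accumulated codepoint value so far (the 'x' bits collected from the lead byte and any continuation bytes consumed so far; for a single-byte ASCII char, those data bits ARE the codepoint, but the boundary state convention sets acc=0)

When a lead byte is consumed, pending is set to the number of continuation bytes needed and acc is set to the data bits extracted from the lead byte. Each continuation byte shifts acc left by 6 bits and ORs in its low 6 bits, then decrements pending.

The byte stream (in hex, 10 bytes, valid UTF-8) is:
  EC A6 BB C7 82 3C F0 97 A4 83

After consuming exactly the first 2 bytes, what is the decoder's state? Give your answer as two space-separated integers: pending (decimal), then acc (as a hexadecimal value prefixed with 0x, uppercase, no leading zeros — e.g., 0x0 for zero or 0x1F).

Byte[0]=EC: 3-byte lead. pending=2, acc=0xC
Byte[1]=A6: continuation. acc=(acc<<6)|0x26=0x326, pending=1

Answer: 1 0x326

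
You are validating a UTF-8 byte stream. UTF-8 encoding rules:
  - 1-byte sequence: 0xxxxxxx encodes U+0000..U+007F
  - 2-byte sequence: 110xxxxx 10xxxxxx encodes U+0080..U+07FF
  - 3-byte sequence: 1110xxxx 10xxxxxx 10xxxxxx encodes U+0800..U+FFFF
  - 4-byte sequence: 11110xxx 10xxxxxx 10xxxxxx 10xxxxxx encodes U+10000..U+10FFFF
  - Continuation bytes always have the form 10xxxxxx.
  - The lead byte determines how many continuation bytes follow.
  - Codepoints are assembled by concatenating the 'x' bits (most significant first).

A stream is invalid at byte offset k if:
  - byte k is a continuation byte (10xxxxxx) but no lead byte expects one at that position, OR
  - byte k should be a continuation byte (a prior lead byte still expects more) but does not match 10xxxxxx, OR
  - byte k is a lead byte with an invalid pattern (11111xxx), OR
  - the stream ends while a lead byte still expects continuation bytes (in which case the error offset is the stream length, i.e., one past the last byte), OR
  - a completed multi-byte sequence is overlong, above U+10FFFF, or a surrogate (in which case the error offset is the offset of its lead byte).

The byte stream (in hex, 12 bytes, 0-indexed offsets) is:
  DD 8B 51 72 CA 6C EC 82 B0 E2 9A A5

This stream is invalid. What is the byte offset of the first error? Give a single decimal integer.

Byte[0]=DD: 2-byte lead, need 1 cont bytes. acc=0x1D
Byte[1]=8B: continuation. acc=(acc<<6)|0x0B=0x74B
Completed: cp=U+074B (starts at byte 0)
Byte[2]=51: 1-byte ASCII. cp=U+0051
Byte[3]=72: 1-byte ASCII. cp=U+0072
Byte[4]=CA: 2-byte lead, need 1 cont bytes. acc=0xA
Byte[5]=6C: expected 10xxxxxx continuation. INVALID

Answer: 5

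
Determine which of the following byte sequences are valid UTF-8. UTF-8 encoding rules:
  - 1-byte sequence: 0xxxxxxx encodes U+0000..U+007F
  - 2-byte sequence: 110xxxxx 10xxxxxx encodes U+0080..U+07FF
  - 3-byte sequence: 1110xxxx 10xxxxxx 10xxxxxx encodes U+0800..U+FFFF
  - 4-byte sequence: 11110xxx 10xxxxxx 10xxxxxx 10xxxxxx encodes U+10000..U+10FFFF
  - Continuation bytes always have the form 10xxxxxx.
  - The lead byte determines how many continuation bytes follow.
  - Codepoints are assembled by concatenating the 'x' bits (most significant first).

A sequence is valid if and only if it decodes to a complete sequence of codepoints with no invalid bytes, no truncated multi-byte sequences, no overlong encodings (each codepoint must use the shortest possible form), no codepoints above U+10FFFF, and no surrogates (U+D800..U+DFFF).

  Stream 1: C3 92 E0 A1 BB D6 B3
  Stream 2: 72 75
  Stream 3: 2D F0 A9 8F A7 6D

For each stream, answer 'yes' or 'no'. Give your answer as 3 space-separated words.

Answer: yes yes yes

Derivation:
Stream 1: decodes cleanly. VALID
Stream 2: decodes cleanly. VALID
Stream 3: decodes cleanly. VALID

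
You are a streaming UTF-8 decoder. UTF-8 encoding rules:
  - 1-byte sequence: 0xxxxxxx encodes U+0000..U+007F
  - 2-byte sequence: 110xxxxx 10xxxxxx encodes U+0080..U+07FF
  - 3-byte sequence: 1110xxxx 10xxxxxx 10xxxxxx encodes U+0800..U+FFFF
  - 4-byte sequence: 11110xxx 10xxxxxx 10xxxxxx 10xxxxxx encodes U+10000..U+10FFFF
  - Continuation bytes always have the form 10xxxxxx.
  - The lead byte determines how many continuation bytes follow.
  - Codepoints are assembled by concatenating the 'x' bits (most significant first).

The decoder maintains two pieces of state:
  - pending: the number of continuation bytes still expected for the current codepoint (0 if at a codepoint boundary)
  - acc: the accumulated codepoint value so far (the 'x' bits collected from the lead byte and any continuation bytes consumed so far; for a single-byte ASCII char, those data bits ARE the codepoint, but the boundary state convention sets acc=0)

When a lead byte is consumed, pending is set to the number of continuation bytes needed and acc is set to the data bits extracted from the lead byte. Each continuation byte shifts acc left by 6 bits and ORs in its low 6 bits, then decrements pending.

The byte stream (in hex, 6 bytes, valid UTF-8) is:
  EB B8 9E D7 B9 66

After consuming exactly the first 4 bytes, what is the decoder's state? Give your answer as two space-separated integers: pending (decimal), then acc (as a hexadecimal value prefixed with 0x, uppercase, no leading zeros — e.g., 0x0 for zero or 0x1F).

Byte[0]=EB: 3-byte lead. pending=2, acc=0xB
Byte[1]=B8: continuation. acc=(acc<<6)|0x38=0x2F8, pending=1
Byte[2]=9E: continuation. acc=(acc<<6)|0x1E=0xBE1E, pending=0
Byte[3]=D7: 2-byte lead. pending=1, acc=0x17

Answer: 1 0x17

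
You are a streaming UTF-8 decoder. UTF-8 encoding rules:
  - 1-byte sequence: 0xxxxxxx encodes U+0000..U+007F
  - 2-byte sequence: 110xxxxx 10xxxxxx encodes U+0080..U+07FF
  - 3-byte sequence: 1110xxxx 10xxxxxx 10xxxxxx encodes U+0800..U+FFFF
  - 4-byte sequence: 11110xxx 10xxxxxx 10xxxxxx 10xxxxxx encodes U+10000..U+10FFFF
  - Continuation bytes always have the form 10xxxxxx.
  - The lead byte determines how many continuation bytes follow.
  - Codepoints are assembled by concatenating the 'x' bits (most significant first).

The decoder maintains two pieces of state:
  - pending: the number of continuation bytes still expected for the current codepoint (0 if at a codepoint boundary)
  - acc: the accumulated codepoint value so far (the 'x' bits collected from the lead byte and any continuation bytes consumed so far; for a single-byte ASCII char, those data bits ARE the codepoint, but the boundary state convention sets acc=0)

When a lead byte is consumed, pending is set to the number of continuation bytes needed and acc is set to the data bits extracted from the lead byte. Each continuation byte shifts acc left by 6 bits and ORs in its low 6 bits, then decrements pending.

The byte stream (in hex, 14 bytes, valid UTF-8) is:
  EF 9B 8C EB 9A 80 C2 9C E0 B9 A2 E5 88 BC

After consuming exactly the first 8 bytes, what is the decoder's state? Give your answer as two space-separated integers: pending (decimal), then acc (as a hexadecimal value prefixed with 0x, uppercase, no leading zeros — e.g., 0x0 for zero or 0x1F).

Answer: 0 0x9C

Derivation:
Byte[0]=EF: 3-byte lead. pending=2, acc=0xF
Byte[1]=9B: continuation. acc=(acc<<6)|0x1B=0x3DB, pending=1
Byte[2]=8C: continuation. acc=(acc<<6)|0x0C=0xF6CC, pending=0
Byte[3]=EB: 3-byte lead. pending=2, acc=0xB
Byte[4]=9A: continuation. acc=(acc<<6)|0x1A=0x2DA, pending=1
Byte[5]=80: continuation. acc=(acc<<6)|0x00=0xB680, pending=0
Byte[6]=C2: 2-byte lead. pending=1, acc=0x2
Byte[7]=9C: continuation. acc=(acc<<6)|0x1C=0x9C, pending=0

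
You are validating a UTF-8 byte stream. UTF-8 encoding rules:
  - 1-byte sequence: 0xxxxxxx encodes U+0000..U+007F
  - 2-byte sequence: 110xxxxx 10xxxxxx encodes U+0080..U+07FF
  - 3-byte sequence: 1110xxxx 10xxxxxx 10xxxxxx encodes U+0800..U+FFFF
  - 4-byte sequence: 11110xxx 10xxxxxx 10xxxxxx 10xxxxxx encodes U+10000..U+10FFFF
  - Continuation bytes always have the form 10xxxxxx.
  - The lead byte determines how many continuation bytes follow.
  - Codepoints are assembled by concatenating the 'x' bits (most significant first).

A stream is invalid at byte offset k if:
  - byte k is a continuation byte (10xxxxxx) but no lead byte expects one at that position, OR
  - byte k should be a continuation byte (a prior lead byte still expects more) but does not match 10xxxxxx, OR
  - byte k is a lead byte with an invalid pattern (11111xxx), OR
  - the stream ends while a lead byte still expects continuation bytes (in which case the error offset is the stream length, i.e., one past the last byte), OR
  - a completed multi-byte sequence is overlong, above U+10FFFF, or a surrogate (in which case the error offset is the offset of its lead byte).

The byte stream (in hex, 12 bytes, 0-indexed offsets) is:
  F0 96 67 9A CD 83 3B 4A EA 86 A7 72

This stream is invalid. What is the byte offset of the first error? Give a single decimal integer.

Answer: 2

Derivation:
Byte[0]=F0: 4-byte lead, need 3 cont bytes. acc=0x0
Byte[1]=96: continuation. acc=(acc<<6)|0x16=0x16
Byte[2]=67: expected 10xxxxxx continuation. INVALID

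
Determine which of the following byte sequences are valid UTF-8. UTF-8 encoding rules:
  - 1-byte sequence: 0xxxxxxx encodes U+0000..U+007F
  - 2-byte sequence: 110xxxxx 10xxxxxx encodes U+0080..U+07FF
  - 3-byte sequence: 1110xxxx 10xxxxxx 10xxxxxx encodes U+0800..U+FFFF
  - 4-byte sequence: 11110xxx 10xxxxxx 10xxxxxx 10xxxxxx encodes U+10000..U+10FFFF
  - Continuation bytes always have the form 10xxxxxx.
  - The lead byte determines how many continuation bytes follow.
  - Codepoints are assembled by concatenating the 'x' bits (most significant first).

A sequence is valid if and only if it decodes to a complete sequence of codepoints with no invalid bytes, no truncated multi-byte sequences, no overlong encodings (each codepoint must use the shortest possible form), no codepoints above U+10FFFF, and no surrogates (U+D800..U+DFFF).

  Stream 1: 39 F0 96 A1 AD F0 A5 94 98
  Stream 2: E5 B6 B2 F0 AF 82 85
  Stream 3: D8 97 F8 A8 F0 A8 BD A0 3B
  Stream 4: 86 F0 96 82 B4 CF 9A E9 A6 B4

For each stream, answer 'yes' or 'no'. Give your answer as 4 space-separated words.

Answer: yes yes no no

Derivation:
Stream 1: decodes cleanly. VALID
Stream 2: decodes cleanly. VALID
Stream 3: error at byte offset 2. INVALID
Stream 4: error at byte offset 0. INVALID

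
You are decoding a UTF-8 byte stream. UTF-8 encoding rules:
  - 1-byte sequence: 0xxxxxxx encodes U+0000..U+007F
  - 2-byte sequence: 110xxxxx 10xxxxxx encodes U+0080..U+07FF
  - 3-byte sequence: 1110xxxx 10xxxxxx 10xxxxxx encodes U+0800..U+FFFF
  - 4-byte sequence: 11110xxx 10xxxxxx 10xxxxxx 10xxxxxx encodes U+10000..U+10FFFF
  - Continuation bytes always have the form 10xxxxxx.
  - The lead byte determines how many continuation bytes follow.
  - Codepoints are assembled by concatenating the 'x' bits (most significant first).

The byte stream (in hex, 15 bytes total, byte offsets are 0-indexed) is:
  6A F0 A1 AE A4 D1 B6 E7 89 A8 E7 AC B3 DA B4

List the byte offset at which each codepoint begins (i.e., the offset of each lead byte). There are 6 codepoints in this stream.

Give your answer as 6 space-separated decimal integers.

Byte[0]=6A: 1-byte ASCII. cp=U+006A
Byte[1]=F0: 4-byte lead, need 3 cont bytes. acc=0x0
Byte[2]=A1: continuation. acc=(acc<<6)|0x21=0x21
Byte[3]=AE: continuation. acc=(acc<<6)|0x2E=0x86E
Byte[4]=A4: continuation. acc=(acc<<6)|0x24=0x21BA4
Completed: cp=U+21BA4 (starts at byte 1)
Byte[5]=D1: 2-byte lead, need 1 cont bytes. acc=0x11
Byte[6]=B6: continuation. acc=(acc<<6)|0x36=0x476
Completed: cp=U+0476 (starts at byte 5)
Byte[7]=E7: 3-byte lead, need 2 cont bytes. acc=0x7
Byte[8]=89: continuation. acc=(acc<<6)|0x09=0x1C9
Byte[9]=A8: continuation. acc=(acc<<6)|0x28=0x7268
Completed: cp=U+7268 (starts at byte 7)
Byte[10]=E7: 3-byte lead, need 2 cont bytes. acc=0x7
Byte[11]=AC: continuation. acc=(acc<<6)|0x2C=0x1EC
Byte[12]=B3: continuation. acc=(acc<<6)|0x33=0x7B33
Completed: cp=U+7B33 (starts at byte 10)
Byte[13]=DA: 2-byte lead, need 1 cont bytes. acc=0x1A
Byte[14]=B4: continuation. acc=(acc<<6)|0x34=0x6B4
Completed: cp=U+06B4 (starts at byte 13)

Answer: 0 1 5 7 10 13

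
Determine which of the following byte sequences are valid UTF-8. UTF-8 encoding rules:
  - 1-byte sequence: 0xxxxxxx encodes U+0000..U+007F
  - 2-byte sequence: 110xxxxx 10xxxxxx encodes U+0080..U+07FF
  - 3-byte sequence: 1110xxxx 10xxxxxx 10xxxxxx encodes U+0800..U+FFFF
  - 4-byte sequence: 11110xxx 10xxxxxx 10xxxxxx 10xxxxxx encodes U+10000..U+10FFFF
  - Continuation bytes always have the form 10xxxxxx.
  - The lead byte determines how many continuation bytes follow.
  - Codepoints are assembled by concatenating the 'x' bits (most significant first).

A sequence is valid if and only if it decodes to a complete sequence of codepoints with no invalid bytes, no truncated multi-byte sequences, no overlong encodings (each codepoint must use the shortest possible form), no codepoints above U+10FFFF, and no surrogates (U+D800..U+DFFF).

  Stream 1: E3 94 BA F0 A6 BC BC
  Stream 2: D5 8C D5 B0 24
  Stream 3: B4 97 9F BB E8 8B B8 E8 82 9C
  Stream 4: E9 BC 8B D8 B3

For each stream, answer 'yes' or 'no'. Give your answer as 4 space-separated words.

Stream 1: decodes cleanly. VALID
Stream 2: decodes cleanly. VALID
Stream 3: error at byte offset 0. INVALID
Stream 4: decodes cleanly. VALID

Answer: yes yes no yes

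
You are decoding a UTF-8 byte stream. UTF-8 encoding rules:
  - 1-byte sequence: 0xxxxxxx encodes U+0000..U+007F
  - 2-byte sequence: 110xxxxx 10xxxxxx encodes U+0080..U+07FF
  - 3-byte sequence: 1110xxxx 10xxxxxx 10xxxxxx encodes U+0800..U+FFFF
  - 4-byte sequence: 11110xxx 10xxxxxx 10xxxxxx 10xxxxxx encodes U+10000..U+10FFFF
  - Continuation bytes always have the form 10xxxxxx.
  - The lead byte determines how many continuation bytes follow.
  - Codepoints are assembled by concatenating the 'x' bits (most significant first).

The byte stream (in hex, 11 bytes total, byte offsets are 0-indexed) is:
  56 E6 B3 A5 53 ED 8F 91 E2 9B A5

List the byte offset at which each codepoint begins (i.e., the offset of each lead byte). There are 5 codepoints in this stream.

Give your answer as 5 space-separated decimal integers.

Byte[0]=56: 1-byte ASCII. cp=U+0056
Byte[1]=E6: 3-byte lead, need 2 cont bytes. acc=0x6
Byte[2]=B3: continuation. acc=(acc<<6)|0x33=0x1B3
Byte[3]=A5: continuation. acc=(acc<<6)|0x25=0x6CE5
Completed: cp=U+6CE5 (starts at byte 1)
Byte[4]=53: 1-byte ASCII. cp=U+0053
Byte[5]=ED: 3-byte lead, need 2 cont bytes. acc=0xD
Byte[6]=8F: continuation. acc=(acc<<6)|0x0F=0x34F
Byte[7]=91: continuation. acc=(acc<<6)|0x11=0xD3D1
Completed: cp=U+D3D1 (starts at byte 5)
Byte[8]=E2: 3-byte lead, need 2 cont bytes. acc=0x2
Byte[9]=9B: continuation. acc=(acc<<6)|0x1B=0x9B
Byte[10]=A5: continuation. acc=(acc<<6)|0x25=0x26E5
Completed: cp=U+26E5 (starts at byte 8)

Answer: 0 1 4 5 8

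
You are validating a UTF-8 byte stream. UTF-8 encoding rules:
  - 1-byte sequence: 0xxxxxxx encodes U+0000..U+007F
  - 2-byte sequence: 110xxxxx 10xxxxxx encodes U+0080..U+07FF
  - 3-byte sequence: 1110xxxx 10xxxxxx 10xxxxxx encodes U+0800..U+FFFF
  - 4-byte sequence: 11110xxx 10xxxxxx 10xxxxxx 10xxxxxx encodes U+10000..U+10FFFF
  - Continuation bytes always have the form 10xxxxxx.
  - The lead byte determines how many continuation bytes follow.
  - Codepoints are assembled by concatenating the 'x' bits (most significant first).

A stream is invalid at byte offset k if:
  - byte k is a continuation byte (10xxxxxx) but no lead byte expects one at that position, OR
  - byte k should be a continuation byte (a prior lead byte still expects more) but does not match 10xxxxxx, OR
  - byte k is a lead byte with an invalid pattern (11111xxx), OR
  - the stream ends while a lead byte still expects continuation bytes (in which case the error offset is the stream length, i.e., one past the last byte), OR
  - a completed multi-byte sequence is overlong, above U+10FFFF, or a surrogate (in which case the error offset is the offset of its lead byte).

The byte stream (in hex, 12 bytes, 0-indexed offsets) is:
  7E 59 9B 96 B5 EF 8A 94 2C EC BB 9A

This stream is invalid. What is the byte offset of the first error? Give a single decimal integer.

Byte[0]=7E: 1-byte ASCII. cp=U+007E
Byte[1]=59: 1-byte ASCII. cp=U+0059
Byte[2]=9B: INVALID lead byte (not 0xxx/110x/1110/11110)

Answer: 2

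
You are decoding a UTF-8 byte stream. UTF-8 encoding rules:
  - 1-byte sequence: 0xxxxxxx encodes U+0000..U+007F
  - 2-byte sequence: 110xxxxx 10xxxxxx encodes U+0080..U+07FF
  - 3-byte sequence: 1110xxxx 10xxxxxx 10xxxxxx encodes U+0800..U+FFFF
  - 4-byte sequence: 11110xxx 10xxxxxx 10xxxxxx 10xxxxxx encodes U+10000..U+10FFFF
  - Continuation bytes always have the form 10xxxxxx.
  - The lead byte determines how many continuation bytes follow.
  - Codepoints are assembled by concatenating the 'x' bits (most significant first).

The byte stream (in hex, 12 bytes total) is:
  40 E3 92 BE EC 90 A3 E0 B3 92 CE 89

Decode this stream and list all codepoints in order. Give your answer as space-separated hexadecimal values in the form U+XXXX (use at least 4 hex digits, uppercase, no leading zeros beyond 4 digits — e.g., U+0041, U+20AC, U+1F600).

Answer: U+0040 U+34BE U+C423 U+0CD2 U+0389

Derivation:
Byte[0]=40: 1-byte ASCII. cp=U+0040
Byte[1]=E3: 3-byte lead, need 2 cont bytes. acc=0x3
Byte[2]=92: continuation. acc=(acc<<6)|0x12=0xD2
Byte[3]=BE: continuation. acc=(acc<<6)|0x3E=0x34BE
Completed: cp=U+34BE (starts at byte 1)
Byte[4]=EC: 3-byte lead, need 2 cont bytes. acc=0xC
Byte[5]=90: continuation. acc=(acc<<6)|0x10=0x310
Byte[6]=A3: continuation. acc=(acc<<6)|0x23=0xC423
Completed: cp=U+C423 (starts at byte 4)
Byte[7]=E0: 3-byte lead, need 2 cont bytes. acc=0x0
Byte[8]=B3: continuation. acc=(acc<<6)|0x33=0x33
Byte[9]=92: continuation. acc=(acc<<6)|0x12=0xCD2
Completed: cp=U+0CD2 (starts at byte 7)
Byte[10]=CE: 2-byte lead, need 1 cont bytes. acc=0xE
Byte[11]=89: continuation. acc=(acc<<6)|0x09=0x389
Completed: cp=U+0389 (starts at byte 10)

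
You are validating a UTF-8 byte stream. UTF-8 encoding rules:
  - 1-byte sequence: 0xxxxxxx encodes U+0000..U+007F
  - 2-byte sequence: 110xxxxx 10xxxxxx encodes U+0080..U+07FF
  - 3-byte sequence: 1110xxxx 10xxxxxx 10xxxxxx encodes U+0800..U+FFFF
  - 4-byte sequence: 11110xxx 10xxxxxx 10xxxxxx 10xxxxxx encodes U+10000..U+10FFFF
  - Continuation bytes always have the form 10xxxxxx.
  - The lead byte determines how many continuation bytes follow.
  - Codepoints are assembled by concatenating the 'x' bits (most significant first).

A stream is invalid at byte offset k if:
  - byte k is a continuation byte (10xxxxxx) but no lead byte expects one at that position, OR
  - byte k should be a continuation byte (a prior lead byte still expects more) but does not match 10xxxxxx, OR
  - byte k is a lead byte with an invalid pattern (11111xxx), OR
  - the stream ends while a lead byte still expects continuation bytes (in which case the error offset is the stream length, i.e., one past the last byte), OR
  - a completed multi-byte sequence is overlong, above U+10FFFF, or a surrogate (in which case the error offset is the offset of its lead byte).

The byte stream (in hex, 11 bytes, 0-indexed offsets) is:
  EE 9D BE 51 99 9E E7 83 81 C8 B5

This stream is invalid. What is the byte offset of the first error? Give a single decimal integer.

Answer: 4

Derivation:
Byte[0]=EE: 3-byte lead, need 2 cont bytes. acc=0xE
Byte[1]=9D: continuation. acc=(acc<<6)|0x1D=0x39D
Byte[2]=BE: continuation. acc=(acc<<6)|0x3E=0xE77E
Completed: cp=U+E77E (starts at byte 0)
Byte[3]=51: 1-byte ASCII. cp=U+0051
Byte[4]=99: INVALID lead byte (not 0xxx/110x/1110/11110)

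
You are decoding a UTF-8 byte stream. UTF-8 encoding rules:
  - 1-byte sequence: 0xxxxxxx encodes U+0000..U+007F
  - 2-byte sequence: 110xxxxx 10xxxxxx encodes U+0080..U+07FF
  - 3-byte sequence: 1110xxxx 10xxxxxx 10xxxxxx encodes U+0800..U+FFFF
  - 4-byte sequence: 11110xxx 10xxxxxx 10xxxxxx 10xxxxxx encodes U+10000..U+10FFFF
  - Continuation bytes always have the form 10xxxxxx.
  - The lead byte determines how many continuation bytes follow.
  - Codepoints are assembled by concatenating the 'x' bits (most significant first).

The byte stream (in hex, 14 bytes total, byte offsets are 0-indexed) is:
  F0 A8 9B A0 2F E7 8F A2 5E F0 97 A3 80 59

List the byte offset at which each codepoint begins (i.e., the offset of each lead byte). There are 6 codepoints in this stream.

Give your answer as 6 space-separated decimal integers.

Answer: 0 4 5 8 9 13

Derivation:
Byte[0]=F0: 4-byte lead, need 3 cont bytes. acc=0x0
Byte[1]=A8: continuation. acc=(acc<<6)|0x28=0x28
Byte[2]=9B: continuation. acc=(acc<<6)|0x1B=0xA1B
Byte[3]=A0: continuation. acc=(acc<<6)|0x20=0x286E0
Completed: cp=U+286E0 (starts at byte 0)
Byte[4]=2F: 1-byte ASCII. cp=U+002F
Byte[5]=E7: 3-byte lead, need 2 cont bytes. acc=0x7
Byte[6]=8F: continuation. acc=(acc<<6)|0x0F=0x1CF
Byte[7]=A2: continuation. acc=(acc<<6)|0x22=0x73E2
Completed: cp=U+73E2 (starts at byte 5)
Byte[8]=5E: 1-byte ASCII. cp=U+005E
Byte[9]=F0: 4-byte lead, need 3 cont bytes. acc=0x0
Byte[10]=97: continuation. acc=(acc<<6)|0x17=0x17
Byte[11]=A3: continuation. acc=(acc<<6)|0x23=0x5E3
Byte[12]=80: continuation. acc=(acc<<6)|0x00=0x178C0
Completed: cp=U+178C0 (starts at byte 9)
Byte[13]=59: 1-byte ASCII. cp=U+0059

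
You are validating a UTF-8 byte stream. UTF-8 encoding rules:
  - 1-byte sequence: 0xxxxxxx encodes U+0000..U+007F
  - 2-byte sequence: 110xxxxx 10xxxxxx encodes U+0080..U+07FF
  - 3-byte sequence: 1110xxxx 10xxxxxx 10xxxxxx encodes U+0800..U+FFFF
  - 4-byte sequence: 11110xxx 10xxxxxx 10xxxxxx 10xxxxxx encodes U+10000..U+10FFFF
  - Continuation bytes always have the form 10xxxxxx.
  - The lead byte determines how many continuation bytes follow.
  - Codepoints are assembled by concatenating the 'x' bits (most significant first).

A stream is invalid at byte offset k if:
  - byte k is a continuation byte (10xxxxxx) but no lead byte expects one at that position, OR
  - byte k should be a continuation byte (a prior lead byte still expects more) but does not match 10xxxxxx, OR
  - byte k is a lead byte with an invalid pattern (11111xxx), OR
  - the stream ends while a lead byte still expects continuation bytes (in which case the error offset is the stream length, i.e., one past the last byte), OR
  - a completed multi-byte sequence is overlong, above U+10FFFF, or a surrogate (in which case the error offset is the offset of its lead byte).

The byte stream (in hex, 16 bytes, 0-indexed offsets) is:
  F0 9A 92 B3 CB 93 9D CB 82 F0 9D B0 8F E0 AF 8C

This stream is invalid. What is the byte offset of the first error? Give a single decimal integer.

Answer: 6

Derivation:
Byte[0]=F0: 4-byte lead, need 3 cont bytes. acc=0x0
Byte[1]=9A: continuation. acc=(acc<<6)|0x1A=0x1A
Byte[2]=92: continuation. acc=(acc<<6)|0x12=0x692
Byte[3]=B3: continuation. acc=(acc<<6)|0x33=0x1A4B3
Completed: cp=U+1A4B3 (starts at byte 0)
Byte[4]=CB: 2-byte lead, need 1 cont bytes. acc=0xB
Byte[5]=93: continuation. acc=(acc<<6)|0x13=0x2D3
Completed: cp=U+02D3 (starts at byte 4)
Byte[6]=9D: INVALID lead byte (not 0xxx/110x/1110/11110)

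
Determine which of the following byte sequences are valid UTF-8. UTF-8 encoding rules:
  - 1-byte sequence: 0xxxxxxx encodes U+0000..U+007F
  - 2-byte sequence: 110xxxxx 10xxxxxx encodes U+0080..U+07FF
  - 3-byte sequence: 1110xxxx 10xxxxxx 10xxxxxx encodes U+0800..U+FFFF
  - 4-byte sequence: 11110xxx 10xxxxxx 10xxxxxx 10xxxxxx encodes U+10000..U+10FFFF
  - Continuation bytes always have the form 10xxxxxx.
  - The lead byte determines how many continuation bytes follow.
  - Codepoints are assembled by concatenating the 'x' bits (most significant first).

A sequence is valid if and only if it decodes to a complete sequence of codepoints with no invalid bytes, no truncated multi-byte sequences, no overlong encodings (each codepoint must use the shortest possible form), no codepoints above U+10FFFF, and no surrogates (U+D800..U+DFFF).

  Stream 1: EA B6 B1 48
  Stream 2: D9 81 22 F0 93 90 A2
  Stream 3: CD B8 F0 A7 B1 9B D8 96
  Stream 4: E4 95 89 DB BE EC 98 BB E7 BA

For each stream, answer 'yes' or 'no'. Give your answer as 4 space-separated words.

Stream 1: decodes cleanly. VALID
Stream 2: decodes cleanly. VALID
Stream 3: decodes cleanly. VALID
Stream 4: error at byte offset 10. INVALID

Answer: yes yes yes no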